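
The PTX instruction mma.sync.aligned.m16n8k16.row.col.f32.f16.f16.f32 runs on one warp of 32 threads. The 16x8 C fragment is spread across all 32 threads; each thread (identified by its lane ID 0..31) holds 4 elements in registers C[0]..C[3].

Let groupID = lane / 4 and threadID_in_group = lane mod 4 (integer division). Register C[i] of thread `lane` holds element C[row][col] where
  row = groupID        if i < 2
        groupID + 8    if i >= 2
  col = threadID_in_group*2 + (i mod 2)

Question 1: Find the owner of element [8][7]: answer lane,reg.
r=8⇒gr=0,Rb=1  c=7⇒th=3,odd=1
L=0*4+3=3  i=1*2+1=3

3,3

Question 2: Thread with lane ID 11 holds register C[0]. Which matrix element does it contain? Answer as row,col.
L=11=>grp=11>>2=2, tig=11&3=3
[0]=>row 2+0=2  col 3·2+0=6

2,6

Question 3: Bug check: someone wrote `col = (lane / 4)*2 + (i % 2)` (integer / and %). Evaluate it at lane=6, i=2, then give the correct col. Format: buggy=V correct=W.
`(lane / 4)*2 + (i % 2)`[6,2]→2
L=6→G=6>>2=1, T=6&3=2
[2]→row 1+8=9  col 2·2+0=4
col: 2 vs 4

buggy=2 correct=4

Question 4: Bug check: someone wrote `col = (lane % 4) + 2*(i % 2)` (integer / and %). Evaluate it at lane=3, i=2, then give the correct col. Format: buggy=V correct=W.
`(lane % 4) + 2*(i % 2)`[3,2]=>3
L=3=>grp=3>>2=0, tig=3&3=3
[2]=>row 0+8=8  col 3·2+0=6
col: 3 vs 6

buggy=3 correct=6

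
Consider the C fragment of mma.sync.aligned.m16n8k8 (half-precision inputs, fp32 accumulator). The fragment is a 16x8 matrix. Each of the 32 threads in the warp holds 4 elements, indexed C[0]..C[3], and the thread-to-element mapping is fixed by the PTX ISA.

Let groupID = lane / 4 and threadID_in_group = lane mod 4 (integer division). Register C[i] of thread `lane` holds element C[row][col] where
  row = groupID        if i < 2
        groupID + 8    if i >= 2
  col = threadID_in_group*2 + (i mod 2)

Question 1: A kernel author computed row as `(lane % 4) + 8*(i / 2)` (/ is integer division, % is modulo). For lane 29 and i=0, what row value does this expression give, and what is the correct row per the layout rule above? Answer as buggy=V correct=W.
`(lane % 4) + 8*(i / 2)`[29,0]→1
29: G=7,T=1
[0] (7+0,1*2+0) = (7,2)
row: 1 vs 7

buggy=1 correct=7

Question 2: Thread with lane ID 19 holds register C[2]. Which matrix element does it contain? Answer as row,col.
L=19->g=19>>2=4, t=19&3=3
[2]->row 4+8=12  col 3·2+0=6

12,6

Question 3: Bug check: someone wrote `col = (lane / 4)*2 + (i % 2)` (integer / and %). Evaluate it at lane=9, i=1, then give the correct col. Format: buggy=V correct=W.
buggy=5 correct=3

`(lane / 4)*2 + (i % 2)`[9,1]->5
L=9->gid=9>>2=2, tid=9&3=1
[1]->row 2+0=2  col 1·2+1=3
col: 5 vs 3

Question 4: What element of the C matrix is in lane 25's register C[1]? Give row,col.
6,3

lane 25: g=6 (25/4), t=1 (25%4)
i=1: r=6+0=6, c=1*2+1=3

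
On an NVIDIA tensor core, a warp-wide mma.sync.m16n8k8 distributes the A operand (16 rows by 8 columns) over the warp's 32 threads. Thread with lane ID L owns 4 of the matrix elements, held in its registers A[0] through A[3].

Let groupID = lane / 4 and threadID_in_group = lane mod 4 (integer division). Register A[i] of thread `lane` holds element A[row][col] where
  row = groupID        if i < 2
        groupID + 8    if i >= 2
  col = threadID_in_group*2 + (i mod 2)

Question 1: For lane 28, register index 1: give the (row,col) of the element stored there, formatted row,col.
7,1

lane 28: g=7 (28/4), t=0 (28%4)
i=1: r=7+0=7, c=0*2+1=1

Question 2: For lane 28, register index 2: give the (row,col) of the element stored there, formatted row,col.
28: gr=7,th=0
[2] (7+8,0*2+0) = (15,0)

15,0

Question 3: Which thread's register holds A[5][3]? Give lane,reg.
21,1

r:5=>grp=5,rB=0  c:3=>tig=1,lo=1
L=5*4+1=21  i=0*2+1=1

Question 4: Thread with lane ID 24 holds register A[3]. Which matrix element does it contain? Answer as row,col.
lane 24: g=6 (24/4), t=0 (24%4)
i=3: r=6+8=14, c=0*2+1=1

14,1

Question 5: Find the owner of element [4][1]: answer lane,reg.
r:4=>grp=4,rB=0  c:1=>tig=0,lo=1
L=4*4+0=16  i=0*2+1=1

16,1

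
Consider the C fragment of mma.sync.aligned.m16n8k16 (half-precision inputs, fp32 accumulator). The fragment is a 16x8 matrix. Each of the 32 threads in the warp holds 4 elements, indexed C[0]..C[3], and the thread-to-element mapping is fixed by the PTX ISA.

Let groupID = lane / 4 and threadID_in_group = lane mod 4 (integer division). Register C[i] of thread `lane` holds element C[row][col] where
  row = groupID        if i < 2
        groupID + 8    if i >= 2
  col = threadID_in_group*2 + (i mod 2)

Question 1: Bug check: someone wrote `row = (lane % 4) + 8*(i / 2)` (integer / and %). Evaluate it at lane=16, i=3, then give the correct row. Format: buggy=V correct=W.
buggy=8 correct=12

`(lane % 4) + 8*(i / 2)`[16,3]⇒8
lane 16⇒16/4=4, 16 mod 4=0
i=3  r:4+8⇒12  c:2·0+1⇒1
row: 8 vs 12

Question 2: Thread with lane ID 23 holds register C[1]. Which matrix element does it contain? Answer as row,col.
lane 23: grp=5 (23/4), tig=3 (23%4)
i=1: r=5+0=5, c=3*2+1=7

5,7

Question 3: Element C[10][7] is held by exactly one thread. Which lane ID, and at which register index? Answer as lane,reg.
11,3

r=10→G=2,rhi=1  c=7→T=3,p=1
L=2*4+3=11  i=1*2+1=3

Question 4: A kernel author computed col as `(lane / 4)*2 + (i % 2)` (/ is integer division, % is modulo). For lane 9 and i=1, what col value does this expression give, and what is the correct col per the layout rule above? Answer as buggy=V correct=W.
buggy=5 correct=3

`(lane / 4)*2 + (i % 2)`[9,1]⇒5
lane 9⇒9/4=2, 9 mod 4=1
i=1  r:2+0⇒2  c:2·1+1⇒3
col: 5 vs 3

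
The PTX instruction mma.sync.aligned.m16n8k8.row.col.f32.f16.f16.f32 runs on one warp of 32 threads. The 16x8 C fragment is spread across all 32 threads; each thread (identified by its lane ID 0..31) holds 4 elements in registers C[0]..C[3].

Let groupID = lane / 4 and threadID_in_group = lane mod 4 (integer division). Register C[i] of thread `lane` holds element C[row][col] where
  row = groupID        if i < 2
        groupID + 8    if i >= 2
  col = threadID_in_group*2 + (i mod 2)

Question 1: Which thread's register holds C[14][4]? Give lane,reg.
26,2

r=14→G=6,rhi=1  c=4→T=2,p=0
L=6*4+2=26  i=1*2+0=2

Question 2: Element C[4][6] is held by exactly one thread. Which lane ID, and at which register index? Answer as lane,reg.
19,0

r=4⇒gr=4,Rb=0  c=6⇒th=3,odd=0
L=4*4+3=19  i=0*2+0=0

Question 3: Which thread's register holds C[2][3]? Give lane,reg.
9,1

r=2→G=2,rhi=0  c=3→T=1,p=1
L=2*4+1=9  i=0*2+1=1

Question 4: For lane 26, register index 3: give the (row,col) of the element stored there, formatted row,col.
14,5

lane 26⇒26/4=6, 26 mod 4=2
i=3  r:6+8⇒14  c:2·2+1⇒5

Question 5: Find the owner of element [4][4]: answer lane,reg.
r:4=>grp=4,rB=0  c:4=>tig=2,lo=0
L=4*4+2=18  i=0*2+0=0

18,0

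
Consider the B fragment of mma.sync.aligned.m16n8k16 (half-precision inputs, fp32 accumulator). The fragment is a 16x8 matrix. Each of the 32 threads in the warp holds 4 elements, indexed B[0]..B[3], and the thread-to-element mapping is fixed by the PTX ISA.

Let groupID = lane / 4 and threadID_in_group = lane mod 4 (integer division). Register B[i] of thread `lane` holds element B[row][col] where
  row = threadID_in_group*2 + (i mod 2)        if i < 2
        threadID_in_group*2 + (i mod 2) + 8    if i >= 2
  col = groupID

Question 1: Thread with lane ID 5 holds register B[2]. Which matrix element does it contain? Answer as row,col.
10,1

5: gr=1,th=1
[2] (1*2+0+8,1) = (10,1)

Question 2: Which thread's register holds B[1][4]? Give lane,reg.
16,1

c:4=>grp=4  r:1=>rB=0,tig=0,lo=1
L=4*4+0=16  i=0*2+1=1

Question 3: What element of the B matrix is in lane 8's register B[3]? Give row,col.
L=8=>grp=8>>2=2, tig=8&3=0
[3]=>row 0·2+1+8=9  col grp=2

9,2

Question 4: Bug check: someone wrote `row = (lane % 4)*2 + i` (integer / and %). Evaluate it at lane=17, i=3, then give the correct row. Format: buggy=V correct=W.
`(lane % 4)*2 + i`[17,3]⇒5
lane 17: gr=4 (17/4), th=1 (17%4)
i=3: r=1*2+1+8=11, c=gr=4
row: 5 vs 11

buggy=5 correct=11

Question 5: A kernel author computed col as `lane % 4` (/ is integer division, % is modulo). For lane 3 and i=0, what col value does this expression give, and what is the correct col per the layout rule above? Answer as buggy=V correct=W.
`lane % 4`[3,0]→3
3: G=0,T=3
[0] (3*2+0+0,0) = (6,0)
col: 3 vs 0

buggy=3 correct=0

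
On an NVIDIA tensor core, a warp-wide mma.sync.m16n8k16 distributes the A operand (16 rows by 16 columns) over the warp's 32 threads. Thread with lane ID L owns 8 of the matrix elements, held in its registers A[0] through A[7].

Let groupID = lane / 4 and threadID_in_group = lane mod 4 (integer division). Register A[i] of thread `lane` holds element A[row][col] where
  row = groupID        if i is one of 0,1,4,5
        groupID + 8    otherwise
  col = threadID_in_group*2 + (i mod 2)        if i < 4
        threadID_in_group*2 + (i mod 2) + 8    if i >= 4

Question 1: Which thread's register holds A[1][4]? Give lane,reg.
6,0

r:1=>grp=1,rB=0  c:4=>cB=0,tig=2,lo=0
L=1*4+2=6  i=0*4+0*2+0=0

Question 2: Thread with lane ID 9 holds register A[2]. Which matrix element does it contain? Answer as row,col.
lane 9->9/4=2, 9 mod 4=1
i=2  r:2+8->10  c:2·1+0+0->2

10,2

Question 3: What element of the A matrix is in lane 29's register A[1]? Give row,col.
lane 29->29/4=7, 29 mod 4=1
i=1  r:7+0->7  c:2·1+1+0->3

7,3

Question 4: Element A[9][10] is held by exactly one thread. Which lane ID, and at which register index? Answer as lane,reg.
5,6

r: 9->gid=1,r8=1  c: 10->c8=1,tid=1,i&1=0
L=1*4+1=5  i=1*4+1*2+0=6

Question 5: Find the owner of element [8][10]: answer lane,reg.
1,6

r=8→G=0,rhi=1  c=10→chi=1,T=1,p=0
L=0*4+1=1  i=1*4+1*2+0=6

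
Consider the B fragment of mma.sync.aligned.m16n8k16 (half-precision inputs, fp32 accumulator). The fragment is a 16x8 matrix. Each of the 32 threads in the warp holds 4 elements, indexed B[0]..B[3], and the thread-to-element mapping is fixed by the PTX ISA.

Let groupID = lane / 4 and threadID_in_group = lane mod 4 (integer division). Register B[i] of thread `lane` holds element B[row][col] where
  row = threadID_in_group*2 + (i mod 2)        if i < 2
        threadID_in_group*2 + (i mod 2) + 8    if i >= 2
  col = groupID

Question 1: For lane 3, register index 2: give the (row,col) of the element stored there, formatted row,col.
L=3⇒gr=3>>2=0, th=3&3=3
[2]⇒row 3·2+0+8=14  col gr=0

14,0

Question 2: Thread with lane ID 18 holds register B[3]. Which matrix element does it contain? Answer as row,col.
L=18→G=18>>2=4, T=18&3=2
[3]→row 2·2+1+8=13  col G=4

13,4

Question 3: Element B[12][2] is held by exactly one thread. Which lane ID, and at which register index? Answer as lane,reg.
c: 2->gid=2  r: 12->r8=1,tid=2,i&1=0
L=2*4+2=10  i=1*2+0=2

10,2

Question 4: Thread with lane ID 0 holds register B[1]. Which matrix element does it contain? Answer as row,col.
1,0

lane 0⇒0/4=0, 0 mod 4=0
i=1  r:2·0+1+0⇒1  c:0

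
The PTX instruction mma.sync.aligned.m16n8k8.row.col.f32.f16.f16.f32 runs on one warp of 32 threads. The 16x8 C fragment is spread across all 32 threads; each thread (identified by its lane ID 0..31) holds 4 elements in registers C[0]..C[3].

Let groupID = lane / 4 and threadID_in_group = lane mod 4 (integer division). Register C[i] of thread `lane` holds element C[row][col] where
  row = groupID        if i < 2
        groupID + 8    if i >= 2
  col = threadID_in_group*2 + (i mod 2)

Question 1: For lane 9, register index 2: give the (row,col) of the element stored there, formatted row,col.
L=9⇒gr=9>>2=2, th=9&3=1
[2]⇒row 2+8=10  col 1·2+0=2

10,2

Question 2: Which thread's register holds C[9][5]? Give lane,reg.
r=9→G=1,rhi=1  c=5→T=2,p=1
L=1*4+2=6  i=1*2+1=3

6,3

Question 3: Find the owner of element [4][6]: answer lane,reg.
19,0

r=4⇒gr=4,Rb=0  c=6⇒th=3,odd=0
L=4*4+3=19  i=0*2+0=0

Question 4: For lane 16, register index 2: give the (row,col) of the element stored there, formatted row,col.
lane 16⇒16/4=4, 16 mod 4=0
i=2  r:4+8⇒12  c:2·0+0⇒0

12,0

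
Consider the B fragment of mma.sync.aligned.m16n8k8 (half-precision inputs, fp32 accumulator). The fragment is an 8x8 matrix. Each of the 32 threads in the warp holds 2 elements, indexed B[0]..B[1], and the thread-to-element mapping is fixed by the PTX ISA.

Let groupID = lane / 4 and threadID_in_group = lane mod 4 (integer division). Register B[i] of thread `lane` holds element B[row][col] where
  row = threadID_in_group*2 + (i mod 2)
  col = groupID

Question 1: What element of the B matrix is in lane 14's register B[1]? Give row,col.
L=14⇒gr=14>>2=3, th=14&3=2
[1]⇒row 2·2+1=5  col gr=3

5,3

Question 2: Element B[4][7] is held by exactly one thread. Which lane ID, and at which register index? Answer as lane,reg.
c:7=>grp=7  r:4=>tig=2,lo=0
L=7*4+2=30  i=0=0

30,0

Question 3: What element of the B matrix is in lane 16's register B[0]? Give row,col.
L=16->gid=16>>2=4, tid=16&3=0
[0]->row 0·2+0=0  col gid=4

0,4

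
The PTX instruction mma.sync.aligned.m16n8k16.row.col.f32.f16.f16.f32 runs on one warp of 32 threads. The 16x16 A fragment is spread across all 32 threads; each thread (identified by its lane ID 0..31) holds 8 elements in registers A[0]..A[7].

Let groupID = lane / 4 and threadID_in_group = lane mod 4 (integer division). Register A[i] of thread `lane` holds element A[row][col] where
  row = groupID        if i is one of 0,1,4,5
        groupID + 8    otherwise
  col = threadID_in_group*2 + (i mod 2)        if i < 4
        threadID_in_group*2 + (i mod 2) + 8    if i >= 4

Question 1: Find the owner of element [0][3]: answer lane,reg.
1,1

r=0->g=0,rb=0  c=3->cb=0,t=1,b0=1
L=0*4+1=1  i=0*4+0*2+1=1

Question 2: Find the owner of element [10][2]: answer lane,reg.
9,2

r=10→G=2,rhi=1  c=2→chi=0,T=1,p=0
L=2*4+1=9  i=0*4+1*2+0=2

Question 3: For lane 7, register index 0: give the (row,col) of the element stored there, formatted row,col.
7: g=1,t=3
[0] (1+0,3*2+0+0) = (1,6)

1,6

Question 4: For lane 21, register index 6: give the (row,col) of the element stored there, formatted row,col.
13,10

lane 21⇒21/4=5, 21 mod 4=1
i=6  r:5+8⇒13  c:2·1+0+8⇒10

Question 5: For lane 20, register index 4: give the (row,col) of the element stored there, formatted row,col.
lane 20: g=5 (20/4), t=0 (20%4)
i=4: r=5+0=5, c=0*2+0+8=8

5,8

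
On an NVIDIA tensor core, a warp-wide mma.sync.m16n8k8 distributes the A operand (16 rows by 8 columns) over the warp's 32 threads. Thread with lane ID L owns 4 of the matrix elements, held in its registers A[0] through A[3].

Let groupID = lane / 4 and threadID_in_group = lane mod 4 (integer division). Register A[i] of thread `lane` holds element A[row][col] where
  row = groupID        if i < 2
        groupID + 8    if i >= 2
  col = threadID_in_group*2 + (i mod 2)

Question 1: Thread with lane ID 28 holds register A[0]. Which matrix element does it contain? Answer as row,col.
lane 28->28/4=7, 28 mod 4=0
i=0  r:7+0->7  c:2·0+0->0

7,0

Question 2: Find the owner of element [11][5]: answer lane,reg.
14,3

r=11⇒gr=3,Rb=1  c=5⇒th=2,odd=1
L=3*4+2=14  i=1*2+1=3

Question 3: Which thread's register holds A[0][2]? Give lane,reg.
1,0

r=0->g=0,rb=0  c=2->t=1,b0=0
L=0*4+1=1  i=0*2+0=0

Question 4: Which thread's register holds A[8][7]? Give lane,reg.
r: 8->gid=0,r8=1  c: 7->tid=3,i&1=1
L=0*4+3=3  i=1*2+1=3

3,3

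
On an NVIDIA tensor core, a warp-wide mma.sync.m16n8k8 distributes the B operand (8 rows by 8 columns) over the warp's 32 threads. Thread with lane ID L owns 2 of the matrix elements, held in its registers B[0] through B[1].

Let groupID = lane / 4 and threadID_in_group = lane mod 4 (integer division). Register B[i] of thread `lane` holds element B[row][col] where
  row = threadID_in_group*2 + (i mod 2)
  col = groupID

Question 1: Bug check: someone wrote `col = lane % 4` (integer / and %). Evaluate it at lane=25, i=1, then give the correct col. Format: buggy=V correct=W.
buggy=1 correct=6

`lane % 4`[25,1]->1
L=25->gid=25>>2=6, tid=25&3=1
[1]->row 1·2+1=3  col gid=6
col: 1 vs 6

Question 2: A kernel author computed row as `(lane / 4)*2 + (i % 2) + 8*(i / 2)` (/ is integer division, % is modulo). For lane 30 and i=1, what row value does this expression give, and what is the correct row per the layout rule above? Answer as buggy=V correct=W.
`(lane / 4)*2 + (i % 2) + 8*(i / 2)`[30,1]->15
lane 30: gid=7 (30/4), tid=2 (30%4)
i=1: r=2*2+1=5, c=gid=7
row: 15 vs 5

buggy=15 correct=5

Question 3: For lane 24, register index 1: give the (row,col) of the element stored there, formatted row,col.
lane 24=>24/4=6, 24 mod 4=0
i=1  r:2·0+1=>1  c:6

1,6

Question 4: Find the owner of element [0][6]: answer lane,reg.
c=6→G=6  r=0→T=0,p=0
L=6*4+0=24  i=0=0

24,0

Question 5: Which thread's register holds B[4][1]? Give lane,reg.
c:1=>grp=1  r:4=>tig=2,lo=0
L=1*4+2=6  i=0=0

6,0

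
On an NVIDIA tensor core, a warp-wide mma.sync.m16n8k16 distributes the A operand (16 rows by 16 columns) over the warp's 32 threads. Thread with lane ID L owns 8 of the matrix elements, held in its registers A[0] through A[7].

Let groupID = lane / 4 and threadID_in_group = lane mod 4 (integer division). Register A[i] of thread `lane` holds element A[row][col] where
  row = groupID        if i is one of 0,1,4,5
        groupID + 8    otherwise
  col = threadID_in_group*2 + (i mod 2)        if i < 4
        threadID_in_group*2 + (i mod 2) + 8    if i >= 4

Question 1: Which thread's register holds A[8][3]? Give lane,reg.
1,3

r: 8->gid=0,r8=1  c: 3->c8=0,tid=1,i&1=1
L=0*4+1=1  i=0*4+1*2+1=3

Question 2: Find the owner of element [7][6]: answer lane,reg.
r=7⇒gr=7,Rb=0  c=6⇒Cb=0,th=3,odd=0
L=7*4+3=31  i=0*4+0*2+0=0

31,0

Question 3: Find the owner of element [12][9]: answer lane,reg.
16,7

r=12⇒gr=4,Rb=1  c=9⇒Cb=1,th=0,odd=1
L=4*4+0=16  i=1*4+1*2+1=7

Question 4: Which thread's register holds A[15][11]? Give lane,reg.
29,7

r=15⇒gr=7,Rb=1  c=11⇒Cb=1,th=1,odd=1
L=7*4+1=29  i=1*4+1*2+1=7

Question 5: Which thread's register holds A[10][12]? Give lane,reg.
10,6

r=10→G=2,rhi=1  c=12→chi=1,T=2,p=0
L=2*4+2=10  i=1*4+1*2+0=6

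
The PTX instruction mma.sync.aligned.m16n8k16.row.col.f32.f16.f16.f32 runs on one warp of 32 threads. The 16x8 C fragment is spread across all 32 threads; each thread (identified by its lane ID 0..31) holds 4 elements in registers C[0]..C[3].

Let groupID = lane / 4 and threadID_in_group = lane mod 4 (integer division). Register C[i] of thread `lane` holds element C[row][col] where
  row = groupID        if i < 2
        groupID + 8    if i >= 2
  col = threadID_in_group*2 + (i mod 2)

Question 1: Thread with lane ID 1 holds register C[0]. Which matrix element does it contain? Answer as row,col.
0,2

L=1→G=1>>2=0, T=1&3=1
[0]→row 0+0=0  col 1·2+0=2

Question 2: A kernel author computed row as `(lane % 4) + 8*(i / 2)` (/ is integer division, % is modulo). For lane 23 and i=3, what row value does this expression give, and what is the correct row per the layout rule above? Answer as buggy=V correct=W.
`(lane % 4) + 8*(i / 2)`[23,3]→11
lane 23→23/4=5, 23 mod 4=3
i=3  r:5+8→13  c:2·3+1→7
row: 11 vs 13

buggy=11 correct=13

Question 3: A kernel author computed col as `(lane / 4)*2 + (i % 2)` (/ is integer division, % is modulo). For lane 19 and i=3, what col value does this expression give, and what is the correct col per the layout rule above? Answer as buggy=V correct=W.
buggy=9 correct=7

`(lane / 4)*2 + (i % 2)`[19,3]->9
L=19->gid=19>>2=4, tid=19&3=3
[3]->row 4+8=12  col 3·2+1=7
col: 9 vs 7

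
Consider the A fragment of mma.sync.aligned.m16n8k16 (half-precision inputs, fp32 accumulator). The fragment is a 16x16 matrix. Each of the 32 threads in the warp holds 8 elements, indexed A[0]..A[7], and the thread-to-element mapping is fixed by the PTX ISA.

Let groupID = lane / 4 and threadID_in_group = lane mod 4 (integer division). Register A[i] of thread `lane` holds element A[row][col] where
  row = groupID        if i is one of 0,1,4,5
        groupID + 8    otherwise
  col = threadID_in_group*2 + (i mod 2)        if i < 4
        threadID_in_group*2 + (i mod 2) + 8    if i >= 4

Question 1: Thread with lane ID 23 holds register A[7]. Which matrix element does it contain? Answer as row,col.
13,15

L=23→G=23>>2=5, T=23&3=3
[7]→row 5+8=13  col 3·2+1+8=15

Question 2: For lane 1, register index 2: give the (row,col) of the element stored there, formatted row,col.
1: gr=0,th=1
[2] (0+8,1*2+0+0) = (8,2)

8,2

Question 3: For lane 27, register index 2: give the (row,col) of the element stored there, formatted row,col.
L=27=>grp=27>>2=6, tig=27&3=3
[2]=>row 6+8=14  col 3·2+0+0=6

14,6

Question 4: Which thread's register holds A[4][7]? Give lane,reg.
19,1

r: 4->gid=4,r8=0  c: 7->c8=0,tid=3,i&1=1
L=4*4+3=19  i=0*4+0*2+1=1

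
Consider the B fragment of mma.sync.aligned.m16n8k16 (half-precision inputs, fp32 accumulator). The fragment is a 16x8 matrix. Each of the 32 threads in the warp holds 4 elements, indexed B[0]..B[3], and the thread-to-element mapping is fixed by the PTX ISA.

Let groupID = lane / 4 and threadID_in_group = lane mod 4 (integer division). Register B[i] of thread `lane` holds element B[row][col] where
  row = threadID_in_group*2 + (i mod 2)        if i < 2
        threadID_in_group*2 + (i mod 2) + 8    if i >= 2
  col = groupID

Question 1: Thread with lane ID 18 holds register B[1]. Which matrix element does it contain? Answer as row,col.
5,4

lane 18->18/4=4, 18 mod 4=2
i=1  r:2·2+1+0->5  c:4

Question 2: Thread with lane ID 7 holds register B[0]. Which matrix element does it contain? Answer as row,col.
7: G=1,T=3
[0] (3*2+0+0,1) = (6,1)

6,1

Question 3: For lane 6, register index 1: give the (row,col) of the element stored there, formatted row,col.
lane 6→6/4=1, 6 mod 4=2
i=1  r:2·2+1+0→5  c:1

5,1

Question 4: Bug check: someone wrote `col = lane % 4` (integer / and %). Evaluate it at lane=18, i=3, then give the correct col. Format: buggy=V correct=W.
buggy=2 correct=4

`lane % 4`[18,3]->2
18: gid=4,tid=2
[3] (2*2+1+8,4) = (13,4)
col: 2 vs 4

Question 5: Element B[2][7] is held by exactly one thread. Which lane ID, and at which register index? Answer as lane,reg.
c=7⇒gr=7  r=2⇒Rb=0,th=1,odd=0
L=7*4+1=29  i=0*2+0=0

29,0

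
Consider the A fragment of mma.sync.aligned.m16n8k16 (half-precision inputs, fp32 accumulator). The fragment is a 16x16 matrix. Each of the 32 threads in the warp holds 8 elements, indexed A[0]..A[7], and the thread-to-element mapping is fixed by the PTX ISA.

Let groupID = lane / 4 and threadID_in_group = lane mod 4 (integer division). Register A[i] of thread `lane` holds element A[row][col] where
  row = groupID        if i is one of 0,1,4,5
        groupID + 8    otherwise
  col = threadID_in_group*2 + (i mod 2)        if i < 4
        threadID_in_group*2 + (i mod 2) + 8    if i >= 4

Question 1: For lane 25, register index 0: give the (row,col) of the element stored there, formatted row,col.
25: grp=6,tig=1
[0] (6+0,1*2+0+0) = (6,2)

6,2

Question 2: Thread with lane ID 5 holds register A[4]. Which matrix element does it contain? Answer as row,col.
5: gid=1,tid=1
[4] (1+0,1*2+0+8) = (1,10)

1,10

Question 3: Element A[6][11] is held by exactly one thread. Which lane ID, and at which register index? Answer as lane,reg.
25,5

r=6⇒gr=6,Rb=0  c=11⇒Cb=1,th=1,odd=1
L=6*4+1=25  i=1*4+0*2+1=5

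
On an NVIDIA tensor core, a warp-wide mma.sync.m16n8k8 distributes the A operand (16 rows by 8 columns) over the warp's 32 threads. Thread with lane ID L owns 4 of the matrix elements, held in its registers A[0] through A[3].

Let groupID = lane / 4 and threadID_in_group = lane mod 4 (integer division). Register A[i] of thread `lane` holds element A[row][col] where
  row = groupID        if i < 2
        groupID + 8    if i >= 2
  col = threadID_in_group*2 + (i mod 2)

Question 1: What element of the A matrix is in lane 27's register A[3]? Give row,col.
27: grp=6,tig=3
[3] (6+8,3*2+1) = (14,7)

14,7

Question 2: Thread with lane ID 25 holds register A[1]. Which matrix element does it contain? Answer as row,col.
25: gid=6,tid=1
[1] (6+0,1*2+1) = (6,3)

6,3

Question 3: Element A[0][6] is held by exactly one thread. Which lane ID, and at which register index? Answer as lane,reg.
3,0

r=0→G=0,rhi=0  c=6→T=3,p=0
L=0*4+3=3  i=0*2+0=0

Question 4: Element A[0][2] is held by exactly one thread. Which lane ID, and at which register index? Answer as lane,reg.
1,0

r=0->g=0,rb=0  c=2->t=1,b0=0
L=0*4+1=1  i=0*2+0=0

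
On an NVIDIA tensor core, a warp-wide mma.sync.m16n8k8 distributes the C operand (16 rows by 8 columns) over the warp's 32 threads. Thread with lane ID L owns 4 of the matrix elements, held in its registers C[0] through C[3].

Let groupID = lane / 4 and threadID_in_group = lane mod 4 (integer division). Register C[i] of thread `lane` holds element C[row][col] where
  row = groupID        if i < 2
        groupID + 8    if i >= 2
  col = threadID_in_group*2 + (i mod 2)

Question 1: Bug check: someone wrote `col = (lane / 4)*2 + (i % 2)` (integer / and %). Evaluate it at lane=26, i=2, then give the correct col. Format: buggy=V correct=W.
buggy=12 correct=4

`(lane / 4)*2 + (i % 2)`[26,2]->12
lane 26->26/4=6, 26 mod 4=2
i=2  r:6+8->14  c:2·2+0->4
col: 12 vs 4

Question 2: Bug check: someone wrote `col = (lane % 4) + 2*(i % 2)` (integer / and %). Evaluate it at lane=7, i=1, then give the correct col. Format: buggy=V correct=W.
`(lane % 4) + 2*(i % 2)`[7,1]->5
lane 7->7/4=1, 7 mod 4=3
i=1  r:1+0->1  c:2·3+1->7
col: 5 vs 7

buggy=5 correct=7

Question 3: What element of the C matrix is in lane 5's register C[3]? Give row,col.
9,3

lane 5->5/4=1, 5 mod 4=1
i=3  r:1+8->9  c:2·1+1->3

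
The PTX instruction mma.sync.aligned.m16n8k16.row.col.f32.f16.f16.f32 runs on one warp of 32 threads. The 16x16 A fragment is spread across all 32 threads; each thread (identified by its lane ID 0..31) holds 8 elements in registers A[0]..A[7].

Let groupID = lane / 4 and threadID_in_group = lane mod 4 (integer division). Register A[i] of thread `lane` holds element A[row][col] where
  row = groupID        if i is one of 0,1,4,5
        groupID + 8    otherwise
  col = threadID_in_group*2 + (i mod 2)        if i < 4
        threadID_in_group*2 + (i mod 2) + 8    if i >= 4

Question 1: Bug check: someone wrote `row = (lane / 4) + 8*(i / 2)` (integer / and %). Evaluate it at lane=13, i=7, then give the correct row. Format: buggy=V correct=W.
`(lane / 4) + 8*(i / 2)`[13,7]→27
lane 13→13/4=3, 13 mod 4=1
i=7  r:3+8→11  c:2·1+1+8→11
row: 27 vs 11

buggy=27 correct=11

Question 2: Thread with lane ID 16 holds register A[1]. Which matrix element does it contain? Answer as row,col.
4,1

lane 16->16/4=4, 16 mod 4=0
i=1  r:4+0->4  c:2·0+1+0->1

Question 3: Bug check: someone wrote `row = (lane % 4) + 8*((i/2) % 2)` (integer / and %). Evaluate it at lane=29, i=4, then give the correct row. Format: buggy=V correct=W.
`(lane % 4) + 8*((i/2) % 2)`[29,4]→1
L=29→G=29>>2=7, T=29&3=1
[4]→row 7+0=7  col 1·2+0+8=10
row: 1 vs 7

buggy=1 correct=7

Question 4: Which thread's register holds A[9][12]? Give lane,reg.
r: 9->gid=1,r8=1  c: 12->c8=1,tid=2,i&1=0
L=1*4+2=6  i=1*4+1*2+0=6

6,6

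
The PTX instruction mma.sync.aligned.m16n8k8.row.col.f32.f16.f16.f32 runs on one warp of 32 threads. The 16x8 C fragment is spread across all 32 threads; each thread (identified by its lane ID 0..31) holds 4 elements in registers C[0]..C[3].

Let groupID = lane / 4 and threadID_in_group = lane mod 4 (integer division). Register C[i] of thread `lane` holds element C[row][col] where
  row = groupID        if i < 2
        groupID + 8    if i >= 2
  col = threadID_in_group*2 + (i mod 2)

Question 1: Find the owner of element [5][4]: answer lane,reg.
r:5=>grp=5,rB=0  c:4=>tig=2,lo=0
L=5*4+2=22  i=0*2+0=0

22,0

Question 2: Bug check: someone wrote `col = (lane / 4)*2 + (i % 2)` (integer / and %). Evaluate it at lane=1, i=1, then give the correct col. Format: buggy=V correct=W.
`(lane / 4)*2 + (i % 2)`[1,1]->1
lane 1->1/4=0, 1 mod 4=1
i=1  r:0+0->0  c:2·1+1->3
col: 1 vs 3

buggy=1 correct=3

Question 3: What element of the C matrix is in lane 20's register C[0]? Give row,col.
20: gr=5,th=0
[0] (5+0,0*2+0) = (5,0)

5,0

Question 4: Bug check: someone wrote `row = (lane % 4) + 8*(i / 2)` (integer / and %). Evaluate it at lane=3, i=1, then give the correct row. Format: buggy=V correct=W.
buggy=3 correct=0

`(lane % 4) + 8*(i / 2)`[3,1]->3
L=3->g=3>>2=0, t=3&3=3
[1]->row 0+0=0  col 3·2+1=7
row: 3 vs 0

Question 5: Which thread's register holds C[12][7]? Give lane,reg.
r=12→G=4,rhi=1  c=7→T=3,p=1
L=4*4+3=19  i=1*2+1=3

19,3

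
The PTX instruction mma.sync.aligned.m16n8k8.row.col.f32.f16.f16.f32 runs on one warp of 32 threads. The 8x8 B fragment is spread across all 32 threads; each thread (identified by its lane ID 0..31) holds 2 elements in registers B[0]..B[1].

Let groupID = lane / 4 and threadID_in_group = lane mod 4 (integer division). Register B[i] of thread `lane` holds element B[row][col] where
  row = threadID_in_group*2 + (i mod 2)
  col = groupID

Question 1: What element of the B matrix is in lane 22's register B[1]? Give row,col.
lane 22: gr=5 (22/4), th=2 (22%4)
i=1: r=2*2+1=5, c=gr=5

5,5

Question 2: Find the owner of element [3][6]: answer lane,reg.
25,1

c=6->g=6  r=3->t=1,b0=1
L=6*4+1=25  i=1=1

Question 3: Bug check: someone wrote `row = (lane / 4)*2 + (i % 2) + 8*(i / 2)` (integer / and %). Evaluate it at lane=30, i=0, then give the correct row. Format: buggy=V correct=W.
buggy=14 correct=4

`(lane / 4)*2 + (i % 2) + 8*(i / 2)`[30,0]→14
lane 30: G=7 (30/4), T=2 (30%4)
i=0: r=2*2+0=4, c=G=7
row: 14 vs 4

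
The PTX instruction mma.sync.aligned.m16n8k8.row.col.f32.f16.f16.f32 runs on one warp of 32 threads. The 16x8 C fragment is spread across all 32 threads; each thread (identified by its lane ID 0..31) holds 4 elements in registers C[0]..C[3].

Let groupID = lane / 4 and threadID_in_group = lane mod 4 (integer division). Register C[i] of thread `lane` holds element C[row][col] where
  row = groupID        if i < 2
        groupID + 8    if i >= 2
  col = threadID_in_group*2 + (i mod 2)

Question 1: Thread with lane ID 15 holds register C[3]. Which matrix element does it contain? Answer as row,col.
lane 15: gr=3 (15/4), th=3 (15%4)
i=3: r=3+8=11, c=3*2+1=7

11,7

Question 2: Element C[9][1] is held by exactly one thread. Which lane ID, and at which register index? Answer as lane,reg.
4,3

r=9→G=1,rhi=1  c=1→T=0,p=1
L=1*4+0=4  i=1*2+1=3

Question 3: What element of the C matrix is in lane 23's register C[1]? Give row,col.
23: G=5,T=3
[1] (5+0,3*2+1) = (5,7)

5,7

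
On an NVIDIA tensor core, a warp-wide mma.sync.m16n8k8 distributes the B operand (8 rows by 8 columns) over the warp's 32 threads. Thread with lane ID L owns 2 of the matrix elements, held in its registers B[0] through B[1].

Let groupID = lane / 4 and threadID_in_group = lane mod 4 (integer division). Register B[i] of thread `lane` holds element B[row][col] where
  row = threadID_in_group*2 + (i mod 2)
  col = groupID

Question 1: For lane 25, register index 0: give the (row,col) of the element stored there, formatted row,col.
2,6

L=25=>grp=25>>2=6, tig=25&3=1
[0]=>row 1·2+0=2  col grp=6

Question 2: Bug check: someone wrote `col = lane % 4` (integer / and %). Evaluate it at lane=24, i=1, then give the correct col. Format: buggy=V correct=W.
`lane % 4`[24,1]⇒0
24: gr=6,th=0
[1] (0*2+1,6) = (1,6)
col: 0 vs 6

buggy=0 correct=6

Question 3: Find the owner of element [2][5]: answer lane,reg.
c=5->g=5  r=2->t=1,b0=0
L=5*4+1=21  i=0=0

21,0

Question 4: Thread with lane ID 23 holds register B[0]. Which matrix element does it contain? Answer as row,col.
6,5

23: G=5,T=3
[0] (3*2+0,5) = (6,5)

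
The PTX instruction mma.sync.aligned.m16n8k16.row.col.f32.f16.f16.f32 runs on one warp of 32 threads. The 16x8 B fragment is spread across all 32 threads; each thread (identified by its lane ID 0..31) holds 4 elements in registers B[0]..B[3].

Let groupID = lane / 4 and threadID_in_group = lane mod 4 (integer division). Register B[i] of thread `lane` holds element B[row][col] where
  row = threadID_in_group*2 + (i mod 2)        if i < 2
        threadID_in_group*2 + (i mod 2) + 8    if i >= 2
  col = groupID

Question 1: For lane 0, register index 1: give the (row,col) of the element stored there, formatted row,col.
1,0

L=0=>grp=0>>2=0, tig=0&3=0
[1]=>row 0·2+1+0=1  col grp=0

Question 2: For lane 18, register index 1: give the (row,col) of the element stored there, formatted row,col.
lane 18: grp=4 (18/4), tig=2 (18%4)
i=1: r=2*2+1+0=5, c=grp=4

5,4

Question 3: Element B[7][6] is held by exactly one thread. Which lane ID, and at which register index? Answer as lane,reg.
27,1

c=6⇒gr=6  r=7⇒Rb=0,th=3,odd=1
L=6*4+3=27  i=0*2+1=1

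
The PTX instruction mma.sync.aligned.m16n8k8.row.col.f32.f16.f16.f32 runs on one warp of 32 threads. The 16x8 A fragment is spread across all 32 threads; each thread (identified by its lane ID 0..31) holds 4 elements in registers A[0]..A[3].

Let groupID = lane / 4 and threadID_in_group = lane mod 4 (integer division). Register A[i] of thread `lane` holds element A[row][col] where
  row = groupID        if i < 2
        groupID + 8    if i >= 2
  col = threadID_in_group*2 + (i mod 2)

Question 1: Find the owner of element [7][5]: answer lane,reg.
30,1

r:7=>grp=7,rB=0  c:5=>tig=2,lo=1
L=7*4+2=30  i=0*2+1=1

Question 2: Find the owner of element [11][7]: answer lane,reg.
15,3

r=11→G=3,rhi=1  c=7→T=3,p=1
L=3*4+3=15  i=1*2+1=3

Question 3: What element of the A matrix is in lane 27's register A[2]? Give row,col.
14,6

lane 27=>27/4=6, 27 mod 4=3
i=2  r:6+8=>14  c:2·3+0=>6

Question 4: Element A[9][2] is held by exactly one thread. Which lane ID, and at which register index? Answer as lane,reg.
5,2

r=9⇒gr=1,Rb=1  c=2⇒th=1,odd=0
L=1*4+1=5  i=1*2+0=2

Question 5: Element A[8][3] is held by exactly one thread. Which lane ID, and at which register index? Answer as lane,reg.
r=8->g=0,rb=1  c=3->t=1,b0=1
L=0*4+1=1  i=1*2+1=3

1,3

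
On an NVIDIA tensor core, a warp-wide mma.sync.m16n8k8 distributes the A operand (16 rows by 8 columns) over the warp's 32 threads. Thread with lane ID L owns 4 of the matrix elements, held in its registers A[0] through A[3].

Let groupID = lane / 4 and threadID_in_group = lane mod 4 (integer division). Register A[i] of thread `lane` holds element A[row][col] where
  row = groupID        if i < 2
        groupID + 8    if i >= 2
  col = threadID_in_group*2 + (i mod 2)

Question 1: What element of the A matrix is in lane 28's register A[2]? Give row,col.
15,0

L=28=>grp=28>>2=7, tig=28&3=0
[2]=>row 7+8=15  col 0·2+0=0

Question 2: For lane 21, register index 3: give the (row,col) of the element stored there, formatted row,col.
13,3

lane 21: gid=5 (21/4), tid=1 (21%4)
i=3: r=5+8=13, c=1*2+1=3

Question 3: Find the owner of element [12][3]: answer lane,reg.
r=12⇒gr=4,Rb=1  c=3⇒th=1,odd=1
L=4*4+1=17  i=1*2+1=3

17,3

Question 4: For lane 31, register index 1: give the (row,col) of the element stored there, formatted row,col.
7,7

lane 31=>31/4=7, 31 mod 4=3
i=1  r:7+0=>7  c:2·3+1=>7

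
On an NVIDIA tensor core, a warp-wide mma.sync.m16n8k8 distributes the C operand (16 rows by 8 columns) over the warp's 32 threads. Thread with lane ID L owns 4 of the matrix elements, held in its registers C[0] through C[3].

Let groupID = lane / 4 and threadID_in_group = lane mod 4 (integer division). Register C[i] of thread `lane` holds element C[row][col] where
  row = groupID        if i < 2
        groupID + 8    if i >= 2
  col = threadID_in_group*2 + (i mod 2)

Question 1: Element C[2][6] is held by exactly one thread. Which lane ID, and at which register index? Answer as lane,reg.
11,0

r=2->g=2,rb=0  c=6->t=3,b0=0
L=2*4+3=11  i=0*2+0=0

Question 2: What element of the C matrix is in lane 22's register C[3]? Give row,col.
13,5

lane 22: grp=5 (22/4), tig=2 (22%4)
i=3: r=5+8=13, c=2*2+1=5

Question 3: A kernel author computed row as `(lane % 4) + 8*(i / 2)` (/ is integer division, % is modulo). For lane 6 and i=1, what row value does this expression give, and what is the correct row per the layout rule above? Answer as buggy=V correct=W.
`(lane % 4) + 8*(i / 2)`[6,1]⇒2
L=6⇒gr=6>>2=1, th=6&3=2
[1]⇒row 1+0=1  col 2·2+1=5
row: 2 vs 1

buggy=2 correct=1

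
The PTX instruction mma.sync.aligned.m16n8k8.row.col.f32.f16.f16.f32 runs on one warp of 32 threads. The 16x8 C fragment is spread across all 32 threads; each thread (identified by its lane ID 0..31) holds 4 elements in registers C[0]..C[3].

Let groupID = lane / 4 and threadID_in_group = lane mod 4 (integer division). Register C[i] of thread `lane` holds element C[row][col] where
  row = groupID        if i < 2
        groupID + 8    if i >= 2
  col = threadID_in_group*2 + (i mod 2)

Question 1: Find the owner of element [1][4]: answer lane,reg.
r=1→G=1,rhi=0  c=4→T=2,p=0
L=1*4+2=6  i=0*2+0=0

6,0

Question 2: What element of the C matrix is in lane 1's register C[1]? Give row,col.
0,3

L=1->g=1>>2=0, t=1&3=1
[1]->row 0+0=0  col 1·2+1=3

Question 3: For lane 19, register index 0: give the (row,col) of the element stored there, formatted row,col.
19: gid=4,tid=3
[0] (4+0,3*2+0) = (4,6)

4,6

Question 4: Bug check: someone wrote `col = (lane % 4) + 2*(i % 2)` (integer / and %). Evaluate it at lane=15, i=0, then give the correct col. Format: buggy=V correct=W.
buggy=3 correct=6

`(lane % 4) + 2*(i % 2)`[15,0]⇒3
lane 15⇒15/4=3, 15 mod 4=3
i=0  r:3+0⇒3  c:2·3+0⇒6
col: 3 vs 6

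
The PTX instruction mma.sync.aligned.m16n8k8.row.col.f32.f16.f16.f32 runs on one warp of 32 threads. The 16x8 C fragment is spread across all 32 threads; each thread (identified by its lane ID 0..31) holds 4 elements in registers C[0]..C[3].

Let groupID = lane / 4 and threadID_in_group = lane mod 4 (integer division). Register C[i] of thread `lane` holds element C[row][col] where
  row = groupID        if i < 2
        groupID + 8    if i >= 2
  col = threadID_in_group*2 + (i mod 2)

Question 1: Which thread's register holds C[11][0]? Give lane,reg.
r:11=>grp=3,rB=1  c:0=>tig=0,lo=0
L=3*4+0=12  i=1*2+0=2

12,2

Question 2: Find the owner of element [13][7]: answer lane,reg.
r=13→G=5,rhi=1  c=7→T=3,p=1
L=5*4+3=23  i=1*2+1=3

23,3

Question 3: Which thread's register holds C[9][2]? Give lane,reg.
r:9=>grp=1,rB=1  c:2=>tig=1,lo=0
L=1*4+1=5  i=1*2+0=2

5,2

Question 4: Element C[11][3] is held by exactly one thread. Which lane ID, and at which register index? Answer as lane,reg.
r=11⇒gr=3,Rb=1  c=3⇒th=1,odd=1
L=3*4+1=13  i=1*2+1=3

13,3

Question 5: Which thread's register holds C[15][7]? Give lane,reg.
r: 15->gid=7,r8=1  c: 7->tid=3,i&1=1
L=7*4+3=31  i=1*2+1=3

31,3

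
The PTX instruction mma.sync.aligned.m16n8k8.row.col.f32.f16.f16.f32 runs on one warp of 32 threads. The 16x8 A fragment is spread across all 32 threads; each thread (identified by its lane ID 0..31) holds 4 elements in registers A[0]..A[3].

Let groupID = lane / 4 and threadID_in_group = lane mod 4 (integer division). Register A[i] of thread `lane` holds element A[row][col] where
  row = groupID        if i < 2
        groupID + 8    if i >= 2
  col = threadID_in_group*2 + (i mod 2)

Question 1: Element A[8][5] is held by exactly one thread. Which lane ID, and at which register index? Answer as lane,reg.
2,3

r: 8->gid=0,r8=1  c: 5->tid=2,i&1=1
L=0*4+2=2  i=1*2+1=3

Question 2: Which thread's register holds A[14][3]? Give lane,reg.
25,3

r=14→G=6,rhi=1  c=3→T=1,p=1
L=6*4+1=25  i=1*2+1=3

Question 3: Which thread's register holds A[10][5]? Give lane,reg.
r: 10->gid=2,r8=1  c: 5->tid=2,i&1=1
L=2*4+2=10  i=1*2+1=3

10,3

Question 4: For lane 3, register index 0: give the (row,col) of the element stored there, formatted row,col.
lane 3: gid=0 (3/4), tid=3 (3%4)
i=0: r=0+0=0, c=3*2+0=6

0,6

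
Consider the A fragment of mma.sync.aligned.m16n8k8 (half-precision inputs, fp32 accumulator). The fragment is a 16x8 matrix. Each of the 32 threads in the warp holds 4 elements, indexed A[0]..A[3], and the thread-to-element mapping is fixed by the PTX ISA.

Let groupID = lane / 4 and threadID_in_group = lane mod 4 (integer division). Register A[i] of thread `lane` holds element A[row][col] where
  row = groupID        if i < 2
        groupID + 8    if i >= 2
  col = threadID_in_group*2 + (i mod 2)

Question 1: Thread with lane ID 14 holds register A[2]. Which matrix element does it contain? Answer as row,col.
11,4

lane 14→14/4=3, 14 mod 4=2
i=2  r:3+8→11  c:2·2+0→4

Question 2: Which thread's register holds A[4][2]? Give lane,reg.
r: 4->gid=4,r8=0  c: 2->tid=1,i&1=0
L=4*4+1=17  i=0*2+0=0

17,0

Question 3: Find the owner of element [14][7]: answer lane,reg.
27,3

r=14⇒gr=6,Rb=1  c=7⇒th=3,odd=1
L=6*4+3=27  i=1*2+1=3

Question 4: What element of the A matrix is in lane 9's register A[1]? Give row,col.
2,3

lane 9⇒9/4=2, 9 mod 4=1
i=1  r:2+0⇒2  c:2·1+1⇒3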